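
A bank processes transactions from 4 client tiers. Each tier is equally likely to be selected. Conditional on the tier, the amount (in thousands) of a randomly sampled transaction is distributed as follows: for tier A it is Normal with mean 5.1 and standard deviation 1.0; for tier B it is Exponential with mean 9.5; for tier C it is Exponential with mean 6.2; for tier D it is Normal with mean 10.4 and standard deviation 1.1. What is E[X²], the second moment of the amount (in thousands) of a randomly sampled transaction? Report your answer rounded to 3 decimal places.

For each component E[X²] = Var + (mean)², giving A: 27.01; B: 180.5; C: 76.88; D: 109.37.
Overall E[X²] = 0.25·27.01 + 0.25·180.5 + 0.25·76.88 + 0.25·109.37 = 98.44.

98.440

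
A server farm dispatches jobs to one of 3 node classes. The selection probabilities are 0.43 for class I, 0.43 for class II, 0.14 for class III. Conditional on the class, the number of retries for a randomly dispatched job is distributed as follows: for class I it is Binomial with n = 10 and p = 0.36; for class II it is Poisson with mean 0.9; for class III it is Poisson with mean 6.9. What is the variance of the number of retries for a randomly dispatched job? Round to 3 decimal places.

6.514

Per component, I: μ=3.6, E[X²]=15.264; II: μ=0.9, E[X²]=1.71; III: μ=6.9, E[X²]=54.51.
E[X] = 0.43·3.6 + 0.43·0.9 + 0.14·6.9 = 2.901.
E[X²] = 0.43·15.264 + 0.43·1.71 + 0.14·54.51 = 14.9302.
Var(X) = E[X²] − (E[X])² = 14.9302 − 8.4158 = 6.51442.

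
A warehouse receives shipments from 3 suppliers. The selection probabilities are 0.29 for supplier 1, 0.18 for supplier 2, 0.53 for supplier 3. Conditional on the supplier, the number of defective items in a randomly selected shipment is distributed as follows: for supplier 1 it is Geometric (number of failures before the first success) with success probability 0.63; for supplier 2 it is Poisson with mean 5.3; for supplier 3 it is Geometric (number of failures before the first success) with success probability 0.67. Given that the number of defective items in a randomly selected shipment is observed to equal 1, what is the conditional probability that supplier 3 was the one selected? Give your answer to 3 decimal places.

Likelihoods P(X=1 | ·): 1: 0.2331; 2: 0.0264554; 3: 0.2211.
Posterior ∝ prior × likelihood. Numerator for 3: 0.53·0.2211 = 0.117183.
Normalizing constant: 0.29·0.2331 + 0.18·0.0264554 + 0.53·0.2211 = 0.189544.
P(3 | observation) = 0.117183 / 0.189544 = 0.618236.

0.618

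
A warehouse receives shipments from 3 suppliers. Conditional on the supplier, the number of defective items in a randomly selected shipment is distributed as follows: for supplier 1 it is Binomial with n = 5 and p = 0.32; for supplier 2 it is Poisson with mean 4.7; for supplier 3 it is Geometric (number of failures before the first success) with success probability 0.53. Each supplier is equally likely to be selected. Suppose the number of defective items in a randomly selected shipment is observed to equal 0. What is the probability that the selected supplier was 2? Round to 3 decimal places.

0.013

Likelihoods P(X=0 | ·): 1: 0.145393; 2: 0.00909528; 3: 0.53.
Posterior ∝ prior × likelihood. Numerator for 2: 0.333333·0.00909528 = 0.00303176.
Normalizing constant: 0.333333·0.145393 + 0.333333·0.00909528 + 0.333333·0.53 = 0.228163.
P(2 | observation) = 0.00303176 / 0.228163 = 0.0132877.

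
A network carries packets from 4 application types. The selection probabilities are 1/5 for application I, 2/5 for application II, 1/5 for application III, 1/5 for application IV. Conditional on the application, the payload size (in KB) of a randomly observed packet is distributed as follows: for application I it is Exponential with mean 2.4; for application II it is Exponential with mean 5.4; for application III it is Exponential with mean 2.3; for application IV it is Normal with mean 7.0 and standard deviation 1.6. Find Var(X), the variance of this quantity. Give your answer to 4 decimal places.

Per component, I: μ=2.4, E[X²]=11.52; II: μ=5.4, E[X²]=58.32; III: μ=2.3, E[X²]=10.58; IV: μ=7, E[X²]=51.56.
E[X] = 0.2·2.4 + 0.4·5.4 + 0.2·2.3 + 0.2·7 = 4.5.
E[X²] = 0.2·11.52 + 0.4·58.32 + 0.2·10.58 + 0.2·51.56 = 38.06.
Var(X) = E[X²] − (E[X])² = 38.06 − 20.25 = 17.81.

17.8100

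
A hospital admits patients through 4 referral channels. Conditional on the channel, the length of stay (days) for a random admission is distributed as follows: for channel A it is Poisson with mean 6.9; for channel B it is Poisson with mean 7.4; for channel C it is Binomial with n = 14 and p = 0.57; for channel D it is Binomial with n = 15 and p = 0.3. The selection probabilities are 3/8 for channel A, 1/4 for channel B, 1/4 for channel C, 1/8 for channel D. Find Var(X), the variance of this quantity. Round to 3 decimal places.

Per component, A: μ=6.9, E[X²]=54.51; B: μ=7.4, E[X²]=62.16; C: μ=7.98, E[X²]=67.1118; D: μ=4.5, E[X²]=23.4.
E[X] = 0.375·6.9 + 0.25·7.4 + 0.25·7.98 + 0.125·4.5 = 6.995.
E[X²] = 0.375·54.51 + 0.25·62.16 + 0.25·67.1118 + 0.125·23.4 = 55.6842.
Var(X) = E[X²] − (E[X])² = 55.6842 − 48.93 = 6.75418.

6.754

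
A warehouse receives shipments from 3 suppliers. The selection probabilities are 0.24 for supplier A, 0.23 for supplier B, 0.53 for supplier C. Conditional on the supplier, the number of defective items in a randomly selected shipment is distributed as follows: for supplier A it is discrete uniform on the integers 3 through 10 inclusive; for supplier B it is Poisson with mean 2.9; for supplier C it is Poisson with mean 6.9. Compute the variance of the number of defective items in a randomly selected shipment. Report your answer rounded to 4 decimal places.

Per component, A: μ=6.5, E[X²]=47.5; B: μ=2.9, E[X²]=11.31; C: μ=6.9, E[X²]=54.51.
E[X] = 0.24·6.5 + 0.23·2.9 + 0.53·6.9 = 5.884.
E[X²] = 0.24·47.5 + 0.23·11.31 + 0.53·54.51 = 42.8916.
Var(X) = E[X²] − (E[X])² = 42.8916 − 34.6215 = 8.27014.

8.2701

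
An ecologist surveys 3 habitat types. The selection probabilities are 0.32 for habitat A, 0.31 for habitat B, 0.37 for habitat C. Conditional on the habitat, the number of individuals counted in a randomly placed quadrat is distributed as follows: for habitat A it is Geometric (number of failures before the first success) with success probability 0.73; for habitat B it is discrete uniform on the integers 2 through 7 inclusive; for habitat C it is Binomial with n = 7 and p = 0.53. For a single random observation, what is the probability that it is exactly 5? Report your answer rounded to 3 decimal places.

0.124

Conditional on each habitat, P(X = 5): A: 0.00104747; B: 0.166667; C: 0.193997.
By total probability, P(X = 5) = 0.32·0.00104747 + 0.31·0.166667 + 0.37·0.193997 = 0.123781.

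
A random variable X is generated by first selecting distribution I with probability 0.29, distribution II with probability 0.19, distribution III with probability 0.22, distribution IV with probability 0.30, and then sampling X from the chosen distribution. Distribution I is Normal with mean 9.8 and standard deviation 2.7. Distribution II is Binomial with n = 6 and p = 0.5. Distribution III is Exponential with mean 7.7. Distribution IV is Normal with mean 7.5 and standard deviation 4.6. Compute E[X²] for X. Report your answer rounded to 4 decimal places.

81.2713

For each component E[X²] = Var + (mean)², giving I: 103.33; II: 10.5; III: 118.58; IV: 77.41.
Overall E[X²] = 0.29·103.33 + 0.19·10.5 + 0.22·118.58 + 0.3·77.41 = 81.2713.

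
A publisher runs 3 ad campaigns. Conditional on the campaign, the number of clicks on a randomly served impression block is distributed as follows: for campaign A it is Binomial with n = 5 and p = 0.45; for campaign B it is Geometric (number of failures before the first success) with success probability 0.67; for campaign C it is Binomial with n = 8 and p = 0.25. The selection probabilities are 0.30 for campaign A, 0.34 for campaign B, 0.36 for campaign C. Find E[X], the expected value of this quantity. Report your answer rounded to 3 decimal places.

1.562

Component means — A: 2.25; B: 0.492537; C: 2.
E[X] = 0.3·2.25 + 0.34·0.492537 + 0.36·2 = 1.56246.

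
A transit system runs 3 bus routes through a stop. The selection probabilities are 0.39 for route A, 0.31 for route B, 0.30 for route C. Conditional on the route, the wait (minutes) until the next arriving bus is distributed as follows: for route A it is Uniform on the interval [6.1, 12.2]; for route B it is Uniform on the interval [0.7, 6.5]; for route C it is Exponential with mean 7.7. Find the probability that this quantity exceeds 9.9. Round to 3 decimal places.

Conditional on each route, P(X > 9.9): A: 0.377049; B: 0; C: 0.276453.
By total probability, P(X > 9.9) = 0.39·0.377049 + 0.31·0 + 0.3·0.276453 = 0.229985.

0.230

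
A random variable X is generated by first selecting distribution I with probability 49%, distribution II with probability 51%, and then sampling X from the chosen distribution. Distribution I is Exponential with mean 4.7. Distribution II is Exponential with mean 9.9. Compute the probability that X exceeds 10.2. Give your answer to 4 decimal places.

0.2380

Conditional on each component, P(X > 10.2): I: 0.114153; II: 0.356899.
By total probability, P(X > 10.2) = 0.49·0.114153 + 0.51·0.356899 = 0.237954.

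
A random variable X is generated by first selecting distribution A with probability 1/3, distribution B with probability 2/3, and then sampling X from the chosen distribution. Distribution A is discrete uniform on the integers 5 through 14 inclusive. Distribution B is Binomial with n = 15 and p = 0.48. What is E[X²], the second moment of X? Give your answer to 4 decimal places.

69.8893

For each component E[X²] = Var + (mean)², giving A: 98.5; B: 55.584.
Overall E[X²] = 0.333333·98.5 + 0.666667·55.584 = 69.8893.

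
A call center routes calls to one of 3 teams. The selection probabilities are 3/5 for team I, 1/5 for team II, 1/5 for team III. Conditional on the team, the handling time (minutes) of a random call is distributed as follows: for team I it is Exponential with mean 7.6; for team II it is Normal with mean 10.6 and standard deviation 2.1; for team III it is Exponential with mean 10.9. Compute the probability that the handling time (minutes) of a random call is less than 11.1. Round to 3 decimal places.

Conditional on each team, P(X < 11.1): I: 0.767886; II: 0.594096; III: 0.638809.
By total probability, P(X < 11.1) = 0.6·0.767886 + 0.2·0.594096 + 0.2·0.638809 = 0.707313.

0.707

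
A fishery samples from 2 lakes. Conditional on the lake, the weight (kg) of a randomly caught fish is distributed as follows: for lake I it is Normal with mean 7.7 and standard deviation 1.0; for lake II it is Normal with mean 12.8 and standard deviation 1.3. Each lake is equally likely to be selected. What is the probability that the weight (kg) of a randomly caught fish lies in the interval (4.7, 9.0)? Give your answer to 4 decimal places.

Conditional on each lake, P(4.7 < X < 9.0): I: 0.90185; II: 0.00173295.
By total probability, P(4.7 < X < 9.0) = 0.5·0.90185 + 0.5·0.00173295 = 0.451791.

0.4518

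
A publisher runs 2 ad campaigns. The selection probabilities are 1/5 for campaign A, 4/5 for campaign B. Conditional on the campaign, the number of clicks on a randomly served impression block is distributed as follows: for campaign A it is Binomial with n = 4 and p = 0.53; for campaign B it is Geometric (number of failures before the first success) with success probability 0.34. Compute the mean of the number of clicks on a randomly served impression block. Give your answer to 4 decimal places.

1.9769

Component means — A: 2.12; B: 1.94118.
E[X] = 0.2·2.12 + 0.8·1.94118 = 1.97694.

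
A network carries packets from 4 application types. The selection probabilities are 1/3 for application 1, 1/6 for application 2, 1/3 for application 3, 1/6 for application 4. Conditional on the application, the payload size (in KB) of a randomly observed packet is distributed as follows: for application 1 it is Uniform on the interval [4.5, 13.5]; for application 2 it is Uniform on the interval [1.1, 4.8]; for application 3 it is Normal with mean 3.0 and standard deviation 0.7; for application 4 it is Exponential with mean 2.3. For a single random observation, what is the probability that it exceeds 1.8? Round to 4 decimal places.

0.8636

Conditional on each application, P(X > 1.8): 1: 1; 2: 0.810811; 3: 0.956762; 4: 0.457212.
By total probability, P(X > 1.8) = 0.333333·1 + 0.166667·0.810811 + 0.333333·0.956762 + 0.166667·0.457212 = 0.863591.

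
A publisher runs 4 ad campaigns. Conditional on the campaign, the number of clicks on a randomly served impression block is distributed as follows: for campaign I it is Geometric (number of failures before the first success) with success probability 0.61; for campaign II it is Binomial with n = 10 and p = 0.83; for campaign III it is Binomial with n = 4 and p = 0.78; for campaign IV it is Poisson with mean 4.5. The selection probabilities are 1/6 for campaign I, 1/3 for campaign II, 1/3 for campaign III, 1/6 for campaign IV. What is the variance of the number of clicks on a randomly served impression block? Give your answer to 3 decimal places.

9.529

Per component, I: μ=0.639344, E[X²]=1.45687; II: μ=8.3, E[X²]=70.301; III: μ=3.12, E[X²]=10.4208; IV: μ=4.5, E[X²]=24.75.
E[X] = 0.166667·0.639344 + 0.333333·8.3 + 0.333333·3.12 + 0.166667·4.5 = 4.66322.
E[X²] = 0.166667·1.45687 + 0.333333·70.301 + 0.333333·10.4208 + 0.166667·24.75 = 31.2751.
Var(X) = E[X²] − (E[X])² = 31.2751 − 21.7457 = 9.52942.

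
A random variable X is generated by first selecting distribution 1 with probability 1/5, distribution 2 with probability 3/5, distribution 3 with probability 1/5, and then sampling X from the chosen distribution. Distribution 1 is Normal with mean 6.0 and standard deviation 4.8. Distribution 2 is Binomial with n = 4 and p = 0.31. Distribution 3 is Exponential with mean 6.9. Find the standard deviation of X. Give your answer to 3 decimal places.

4.609

Per component, 1: μ=6, E[X²]=59.04; 2: μ=1.24, E[X²]=2.3932; 3: μ=6.9, E[X²]=95.22.
E[X] = 0.2·6 + 0.6·1.24 + 0.2·6.9 = 3.324.
E[X²] = 0.2·59.04 + 0.6·2.3932 + 0.2·95.22 = 32.2879.
Var(X) = E[X²] − (E[X])² = 32.2879 − 11.049 = 21.2389.
SD(X) = √21.2389 = 4.60857.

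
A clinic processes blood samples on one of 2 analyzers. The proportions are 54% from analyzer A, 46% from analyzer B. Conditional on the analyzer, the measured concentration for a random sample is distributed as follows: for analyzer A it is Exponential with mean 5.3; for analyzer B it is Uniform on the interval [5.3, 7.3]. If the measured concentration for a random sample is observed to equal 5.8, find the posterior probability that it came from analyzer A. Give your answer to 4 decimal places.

0.1291

Likelihoods f(5.8 | ·): A: 0.0631624; B: 0.5.
Posterior ∝ prior × likelihood. Numerator for A: 0.54·0.0631624 = 0.0341077.
Normalizing constant: 0.54·0.0631624 + 0.46·0.5 = 0.264108.
P(A | observation) = 0.0341077 / 0.264108 = 0.129143.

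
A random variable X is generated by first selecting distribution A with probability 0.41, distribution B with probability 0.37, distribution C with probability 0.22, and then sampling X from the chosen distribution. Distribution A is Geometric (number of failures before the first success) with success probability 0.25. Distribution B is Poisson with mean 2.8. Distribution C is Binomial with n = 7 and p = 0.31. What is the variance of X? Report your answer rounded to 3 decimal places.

Per component, A: μ=3, E[X²]=21; B: μ=2.8, E[X²]=10.64; C: μ=2.17, E[X²]=6.2062.
E[X] = 0.41·3 + 0.37·2.8 + 0.22·2.17 = 2.7434.
E[X²] = 0.41·21 + 0.37·10.64 + 0.22·6.2062 = 13.9122.
Var(X) = E[X²] − (E[X])² = 13.9122 − 7.52624 = 6.38592.

6.386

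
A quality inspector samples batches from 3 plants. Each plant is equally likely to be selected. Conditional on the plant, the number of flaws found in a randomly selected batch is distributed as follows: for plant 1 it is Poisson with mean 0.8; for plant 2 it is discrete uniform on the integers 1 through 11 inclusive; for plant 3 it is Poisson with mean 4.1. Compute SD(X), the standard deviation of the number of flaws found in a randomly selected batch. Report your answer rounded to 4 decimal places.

3.0955

Per component, 1: μ=0.8, E[X²]=1.44; 2: μ=6, E[X²]=46; 3: μ=4.1, E[X²]=20.91.
E[X] = 0.333333·0.8 + 0.333333·6 + 0.333333·4.1 = 3.63333.
E[X²] = 0.333333·1.44 + 0.333333·46 + 0.333333·20.91 = 22.7833.
Var(X) = E[X²] − (E[X])² = 22.7833 − 13.2011 = 9.58222.
SD(X) = √9.58222 = 3.09552.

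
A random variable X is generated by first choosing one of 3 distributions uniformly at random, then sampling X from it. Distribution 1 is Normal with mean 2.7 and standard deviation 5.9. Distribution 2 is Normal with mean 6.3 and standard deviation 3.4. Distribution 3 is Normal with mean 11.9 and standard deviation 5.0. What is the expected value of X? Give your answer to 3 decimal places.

Component means — 1: 2.7; 2: 6.3; 3: 11.9.
E[X] = 0.333333·2.7 + 0.333333·6.3 + 0.333333·11.9 = 6.96667.

6.967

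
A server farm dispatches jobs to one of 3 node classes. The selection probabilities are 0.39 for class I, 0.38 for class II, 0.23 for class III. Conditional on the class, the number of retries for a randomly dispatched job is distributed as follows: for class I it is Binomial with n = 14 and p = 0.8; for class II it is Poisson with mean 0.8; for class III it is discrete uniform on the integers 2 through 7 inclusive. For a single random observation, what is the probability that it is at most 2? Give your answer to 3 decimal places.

0.400

Conditional on each class, P(X ≤ 2): I: 2.4789e-07; II: 0.952577; III: 0.166667.
By total probability, P(X ≤ 2) = 0.39·2.4789e-07 + 0.38·0.952577 + 0.23·0.166667 = 0.400313.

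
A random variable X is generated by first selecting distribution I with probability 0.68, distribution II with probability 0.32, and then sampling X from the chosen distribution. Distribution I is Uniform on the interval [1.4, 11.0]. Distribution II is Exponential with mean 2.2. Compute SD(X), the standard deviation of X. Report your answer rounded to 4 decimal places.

Per component, I: μ=6.2, E[X²]=46.12; II: μ=2.2, E[X²]=9.68.
E[X] = 0.68·6.2 + 0.32·2.2 = 4.92.
E[X²] = 0.68·46.12 + 0.32·9.68 = 34.4592.
Var(X) = E[X²] − (E[X])² = 34.4592 − 24.2064 = 10.2528.
SD(X) = √10.2528 = 3.202.

3.2020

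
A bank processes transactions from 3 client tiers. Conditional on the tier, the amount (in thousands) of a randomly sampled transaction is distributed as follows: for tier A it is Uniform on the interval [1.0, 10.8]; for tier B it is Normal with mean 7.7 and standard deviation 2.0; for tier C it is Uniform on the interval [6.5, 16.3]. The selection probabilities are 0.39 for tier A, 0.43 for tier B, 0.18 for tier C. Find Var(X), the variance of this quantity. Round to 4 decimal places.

Per component, A: μ=5.9, E[X²]=42.8133; B: μ=7.7, E[X²]=63.29; C: μ=11.4, E[X²]=137.963.
E[X] = 0.39·5.9 + 0.43·7.7 + 0.18·11.4 = 7.664.
E[X²] = 0.39·42.8133 + 0.43·63.29 + 0.18·137.963 = 68.7453.
Var(X) = E[X²] − (E[X])² = 68.7453 − 58.7369 = 10.0084.

10.0084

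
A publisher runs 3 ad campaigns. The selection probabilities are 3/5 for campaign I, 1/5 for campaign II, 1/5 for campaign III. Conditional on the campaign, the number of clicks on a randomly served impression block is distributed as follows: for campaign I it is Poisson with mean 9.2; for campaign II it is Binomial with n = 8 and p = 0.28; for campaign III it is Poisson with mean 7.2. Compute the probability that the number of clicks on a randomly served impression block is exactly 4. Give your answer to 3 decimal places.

Conditional on each campaign, P(X = 4): I: 0.03016; II: 0.115627; III: 0.0835985.
By total probability, P(X = 4) = 0.6·0.03016 + 0.2·0.115627 + 0.2·0.0835985 = 0.0579411.

0.058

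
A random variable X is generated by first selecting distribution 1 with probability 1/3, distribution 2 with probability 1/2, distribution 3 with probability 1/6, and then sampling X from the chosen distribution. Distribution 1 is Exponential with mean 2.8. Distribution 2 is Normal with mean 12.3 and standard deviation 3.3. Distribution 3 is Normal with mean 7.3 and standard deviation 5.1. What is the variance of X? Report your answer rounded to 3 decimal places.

Per component, 1: μ=2.8, E[X²]=15.68; 2: μ=12.3, E[X²]=162.18; 3: μ=7.3, E[X²]=79.3.
E[X] = 0.333333·2.8 + 0.5·12.3 + 0.166667·7.3 = 8.3.
E[X²] = 0.333333·15.68 + 0.5·162.18 + 0.166667·79.3 = 99.5333.
Var(X) = E[X²] − (E[X])² = 99.5333 − 68.89 = 30.6433.

30.643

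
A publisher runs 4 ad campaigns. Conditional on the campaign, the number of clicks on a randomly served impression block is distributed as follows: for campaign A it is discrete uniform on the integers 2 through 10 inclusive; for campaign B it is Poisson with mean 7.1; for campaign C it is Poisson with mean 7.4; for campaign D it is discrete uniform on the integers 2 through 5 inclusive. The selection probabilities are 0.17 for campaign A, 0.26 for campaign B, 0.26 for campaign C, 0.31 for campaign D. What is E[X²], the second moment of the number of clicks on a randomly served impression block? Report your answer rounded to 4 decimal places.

42.5525

For each component E[X²] = Var + (mean)², giving A: 42.6667; B: 57.51; C: 62.16; D: 13.5.
Overall E[X²] = 0.17·42.6667 + 0.26·57.51 + 0.26·62.16 + 0.31·13.5 = 42.5525.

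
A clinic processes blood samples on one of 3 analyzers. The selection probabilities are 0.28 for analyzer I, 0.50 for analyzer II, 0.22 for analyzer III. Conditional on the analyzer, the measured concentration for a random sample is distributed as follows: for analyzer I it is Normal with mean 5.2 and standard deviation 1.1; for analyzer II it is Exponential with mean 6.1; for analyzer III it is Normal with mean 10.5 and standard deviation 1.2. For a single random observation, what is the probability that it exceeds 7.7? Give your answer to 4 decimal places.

Conditional on each analyzer, P(X > 7.7): I: 0.0115213; II: 0.283004; III: 0.990185.
By total probability, P(X > 7.7) = 0.28·0.0115213 + 0.5·0.283004 + 0.22·0.990185 = 0.362568.

0.3626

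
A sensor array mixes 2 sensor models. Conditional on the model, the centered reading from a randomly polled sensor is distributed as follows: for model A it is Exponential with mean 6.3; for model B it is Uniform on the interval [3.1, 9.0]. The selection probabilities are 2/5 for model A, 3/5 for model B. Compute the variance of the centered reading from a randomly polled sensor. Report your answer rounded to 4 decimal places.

17.6315

Per component, A: μ=6.3, E[X²]=79.38; B: μ=6.05, E[X²]=39.5033.
E[X] = 0.4·6.3 + 0.6·6.05 = 6.15.
E[X²] = 0.4·79.38 + 0.6·39.5033 = 55.454.
Var(X) = E[X²] − (E[X])² = 55.454 − 37.8225 = 17.6315.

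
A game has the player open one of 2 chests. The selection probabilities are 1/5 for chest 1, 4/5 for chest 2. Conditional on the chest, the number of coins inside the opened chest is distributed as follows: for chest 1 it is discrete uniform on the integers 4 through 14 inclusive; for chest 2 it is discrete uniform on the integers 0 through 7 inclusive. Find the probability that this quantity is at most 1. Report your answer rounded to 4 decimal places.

0.2000

Conditional on each chest, P(X ≤ 1): 1: 0; 2: 0.25.
By total probability, P(X ≤ 1) = 0.2·0 + 0.8·0.25 = 0.2.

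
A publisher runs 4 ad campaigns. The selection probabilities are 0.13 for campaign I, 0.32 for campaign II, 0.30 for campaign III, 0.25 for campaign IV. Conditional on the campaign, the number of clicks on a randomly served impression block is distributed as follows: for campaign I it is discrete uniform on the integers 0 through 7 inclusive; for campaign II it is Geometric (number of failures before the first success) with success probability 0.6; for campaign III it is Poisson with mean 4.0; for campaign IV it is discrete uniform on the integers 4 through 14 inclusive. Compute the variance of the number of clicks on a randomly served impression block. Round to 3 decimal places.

14.562

Per component, I: μ=3.5, E[X²]=17.5; II: μ=0.666667, E[X²]=1.55556; III: μ=4, E[X²]=20; IV: μ=9, E[X²]=91.
E[X] = 0.13·3.5 + 0.32·0.666667 + 0.3·4 + 0.25·9 = 4.11833.
E[X²] = 0.13·17.5 + 0.32·1.55556 + 0.3·20 + 0.25·91 = 31.5228.
Var(X) = E[X²] − (E[X])² = 31.5228 − 16.9607 = 14.5621.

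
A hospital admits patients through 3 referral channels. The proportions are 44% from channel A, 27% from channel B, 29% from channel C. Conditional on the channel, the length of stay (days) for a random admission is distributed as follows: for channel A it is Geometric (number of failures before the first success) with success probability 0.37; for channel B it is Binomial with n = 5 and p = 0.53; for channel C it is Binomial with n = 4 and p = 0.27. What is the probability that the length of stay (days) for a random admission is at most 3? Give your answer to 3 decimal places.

0.868

Conditional on each channel, P(X ≤ 3): A: 0.84247; B: 0.772754; C: 0.994686.
By total probability, P(X ≤ 3) = 0.44·0.84247 + 0.27·0.772754 + 0.29·0.994686 = 0.867789.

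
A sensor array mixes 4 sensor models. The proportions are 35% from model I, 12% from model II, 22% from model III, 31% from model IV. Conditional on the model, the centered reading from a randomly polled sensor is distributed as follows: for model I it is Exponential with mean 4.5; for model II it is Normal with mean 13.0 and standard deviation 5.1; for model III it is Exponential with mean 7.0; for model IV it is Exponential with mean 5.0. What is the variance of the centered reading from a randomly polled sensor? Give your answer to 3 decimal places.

35.886

Per component, I: μ=4.5, E[X²]=40.5; II: μ=13, E[X²]=195.01; III: μ=7, E[X²]=98; IV: μ=5, E[X²]=50.
E[X] = 0.35·4.5 + 0.12·13 + 0.22·7 + 0.31·5 = 6.225.
E[X²] = 0.35·40.5 + 0.12·195.01 + 0.22·98 + 0.31·50 = 74.6362.
Var(X) = E[X²] − (E[X])² = 74.6362 − 38.7506 = 35.8856.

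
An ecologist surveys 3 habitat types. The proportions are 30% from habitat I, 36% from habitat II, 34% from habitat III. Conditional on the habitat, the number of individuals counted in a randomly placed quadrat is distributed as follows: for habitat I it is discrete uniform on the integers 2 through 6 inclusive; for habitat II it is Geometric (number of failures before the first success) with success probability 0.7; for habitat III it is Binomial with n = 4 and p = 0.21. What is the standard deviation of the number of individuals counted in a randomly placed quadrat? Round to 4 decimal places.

1.8609

Per component, I: μ=4, E[X²]=18; II: μ=0.428571, E[X²]=0.795918; III: μ=0.84, E[X²]=1.3692.
E[X] = 0.3·4 + 0.36·0.428571 + 0.34·0.84 = 1.63989.
E[X²] = 0.3·18 + 0.36·0.795918 + 0.34·1.3692 = 6.15206.
Var(X) = E[X²] − (E[X])² = 6.15206 − 2.68923 = 3.46283.
SD(X) = √3.46283 = 1.86087.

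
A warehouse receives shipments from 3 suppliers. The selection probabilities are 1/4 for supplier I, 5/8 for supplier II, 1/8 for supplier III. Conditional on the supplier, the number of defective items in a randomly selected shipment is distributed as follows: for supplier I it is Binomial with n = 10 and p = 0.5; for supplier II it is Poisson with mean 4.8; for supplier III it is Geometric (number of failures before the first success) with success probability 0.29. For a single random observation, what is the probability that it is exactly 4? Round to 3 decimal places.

Conditional on each supplier, P(X = 4): I: 0.205078; II: 0.182029; III: 0.0736939.
By total probability, P(X = 4) = 0.25·0.205078 + 0.625·0.182029 + 0.125·0.0736939 = 0.174249.

0.174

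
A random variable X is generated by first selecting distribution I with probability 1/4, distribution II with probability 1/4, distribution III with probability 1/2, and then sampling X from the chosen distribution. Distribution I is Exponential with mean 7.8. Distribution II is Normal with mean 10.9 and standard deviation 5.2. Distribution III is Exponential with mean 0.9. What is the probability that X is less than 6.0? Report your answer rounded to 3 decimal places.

0.677

Conditional on each component, P(X < 6.0): I: 0.536631; II: 0.173018; III: 0.998727.
By total probability, P(X < 6.0) = 0.25·0.536631 + 0.25·0.173018 + 0.5·0.998727 = 0.676776.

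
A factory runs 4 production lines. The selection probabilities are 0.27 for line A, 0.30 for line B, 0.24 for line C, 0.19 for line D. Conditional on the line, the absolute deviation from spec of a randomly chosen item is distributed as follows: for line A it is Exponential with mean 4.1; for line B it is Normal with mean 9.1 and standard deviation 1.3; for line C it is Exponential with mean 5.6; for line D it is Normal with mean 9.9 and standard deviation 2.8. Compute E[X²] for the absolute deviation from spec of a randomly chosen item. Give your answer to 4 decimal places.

69.5917

For each component E[X²] = Var + (mean)², giving A: 33.62; B: 84.5; C: 62.72; D: 105.85.
Overall E[X²] = 0.27·33.62 + 0.3·84.5 + 0.24·62.72 + 0.19·105.85 = 69.5917.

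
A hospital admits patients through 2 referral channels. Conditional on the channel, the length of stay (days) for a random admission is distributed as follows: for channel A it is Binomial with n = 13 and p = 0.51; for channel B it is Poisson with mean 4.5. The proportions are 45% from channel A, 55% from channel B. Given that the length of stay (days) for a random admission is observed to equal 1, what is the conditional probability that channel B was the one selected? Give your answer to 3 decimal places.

0.980

Likelihoods P(X=1 | ·): A: 0.00127018; B: 0.0499905.
Posterior ∝ prior × likelihood. Numerator for B: 0.55·0.0499905 = 0.0274948.
Normalizing constant: 0.45·0.00127018 + 0.55·0.0499905 = 0.0280663.
P(B | observation) = 0.0274948 / 0.0280663 = 0.979635.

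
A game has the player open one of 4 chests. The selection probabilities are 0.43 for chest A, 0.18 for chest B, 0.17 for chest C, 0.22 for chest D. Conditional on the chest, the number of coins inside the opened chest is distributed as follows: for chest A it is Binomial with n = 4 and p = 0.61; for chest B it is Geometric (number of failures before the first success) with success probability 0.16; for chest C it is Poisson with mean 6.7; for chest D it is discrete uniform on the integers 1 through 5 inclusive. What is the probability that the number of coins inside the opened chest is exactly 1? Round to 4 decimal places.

0.1318

Conditional on each chest, P(X = 1): A: 0.144738; B: 0.1344; C: 0.00824711; D: 0.2.
By total probability, P(X = 1) = 0.43·0.144738 + 0.18·0.1344 + 0.17·0.00824711 + 0.22·0.2 = 0.131832.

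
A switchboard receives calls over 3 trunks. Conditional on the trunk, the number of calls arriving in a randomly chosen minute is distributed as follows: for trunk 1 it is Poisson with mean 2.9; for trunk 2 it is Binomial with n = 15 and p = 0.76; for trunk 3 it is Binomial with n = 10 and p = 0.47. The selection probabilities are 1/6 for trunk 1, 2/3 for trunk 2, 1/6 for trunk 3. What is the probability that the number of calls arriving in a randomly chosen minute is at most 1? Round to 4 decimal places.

0.0386

Conditional on each trunk, P(X ≤ 1): 1: 0.214591; 2: 2.44856e-08; 3: 0.0172578.
By total probability, P(X ≤ 1) = 0.166667·0.214591 + 0.666667·2.44856e-08 + 0.166667·0.0172578 = 0.0386414.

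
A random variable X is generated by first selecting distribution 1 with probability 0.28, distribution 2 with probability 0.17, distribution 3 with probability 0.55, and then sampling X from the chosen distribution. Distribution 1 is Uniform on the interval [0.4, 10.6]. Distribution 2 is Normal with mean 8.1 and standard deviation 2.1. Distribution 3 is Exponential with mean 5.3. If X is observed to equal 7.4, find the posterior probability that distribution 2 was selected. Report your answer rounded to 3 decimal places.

Likelihoods f(7.4 | ·): 1: 0.0980392; 2: 0.179706; 3: 0.0467036.
Posterior ∝ prior × likelihood. Numerator for 2: 0.17·0.179706 = 0.0305501.
Normalizing constant: 0.28·0.0980392 + 0.17·0.179706 + 0.55·0.0467036 = 0.0836881.
P(2 | observation) = 0.0305501 / 0.0836881 = 0.365047.

0.365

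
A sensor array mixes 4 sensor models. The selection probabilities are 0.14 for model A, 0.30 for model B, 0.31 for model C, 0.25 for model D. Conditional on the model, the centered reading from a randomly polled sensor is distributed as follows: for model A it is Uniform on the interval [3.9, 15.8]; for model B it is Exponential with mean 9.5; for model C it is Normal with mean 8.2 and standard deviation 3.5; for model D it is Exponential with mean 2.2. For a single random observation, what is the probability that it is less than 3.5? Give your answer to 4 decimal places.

0.3193

Conditional on each model, P(X < 3.5): A: 0; B: 0.308174; C: 0.0896591; D: 0.79626.
By total probability, P(X < 3.5) = 0.14·0 + 0.3·0.308174 + 0.31·0.0896591 + 0.25·0.79626 = 0.319312.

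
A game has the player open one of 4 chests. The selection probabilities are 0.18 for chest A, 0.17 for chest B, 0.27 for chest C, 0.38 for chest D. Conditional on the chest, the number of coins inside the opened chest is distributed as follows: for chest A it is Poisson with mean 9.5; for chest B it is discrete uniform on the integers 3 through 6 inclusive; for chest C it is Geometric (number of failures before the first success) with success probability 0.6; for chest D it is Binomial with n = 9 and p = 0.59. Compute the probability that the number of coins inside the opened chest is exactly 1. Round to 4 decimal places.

Conditional on each chest, P(X = 1): A: 0.000711092; B: 0; C: 0.24; D: 0.00424.
By total probability, P(X = 1) = 0.18·0.000711092 + 0.17·0 + 0.27·0.24 + 0.38·0.00424 = 0.0665392.

0.0665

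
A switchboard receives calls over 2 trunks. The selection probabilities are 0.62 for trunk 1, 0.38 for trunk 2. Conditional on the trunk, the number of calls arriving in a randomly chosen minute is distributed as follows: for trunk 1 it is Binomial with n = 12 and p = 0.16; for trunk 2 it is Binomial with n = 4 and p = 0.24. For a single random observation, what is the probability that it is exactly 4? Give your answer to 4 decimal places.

Conditional on each trunk, P(X = 4): 1: 0.0804117; 2: 0.00331776.
By total probability, P(X = 4) = 0.62·0.0804117 + 0.38·0.00331776 = 0.051116.

0.0511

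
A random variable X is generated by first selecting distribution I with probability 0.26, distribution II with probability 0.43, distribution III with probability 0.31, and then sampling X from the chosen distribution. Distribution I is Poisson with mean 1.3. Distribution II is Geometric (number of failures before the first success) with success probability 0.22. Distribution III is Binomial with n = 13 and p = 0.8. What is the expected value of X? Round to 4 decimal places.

5.0865

Component means — I: 1.3; II: 3.54545; III: 10.4.
E[X] = 0.26·1.3 + 0.43·3.54545 + 0.31·10.4 = 5.08655.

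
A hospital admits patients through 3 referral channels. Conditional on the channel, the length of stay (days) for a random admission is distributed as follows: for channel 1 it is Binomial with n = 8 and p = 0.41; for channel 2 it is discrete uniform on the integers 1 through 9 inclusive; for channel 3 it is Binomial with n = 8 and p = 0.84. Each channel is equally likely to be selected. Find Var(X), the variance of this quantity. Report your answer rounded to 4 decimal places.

Per component, 1: μ=3.28, E[X²]=12.6936; 2: μ=5, E[X²]=31.6667; 3: μ=6.72, E[X²]=46.2336.
E[X] = 0.333333·3.28 + 0.333333·5 + 0.333333·6.72 = 5.
E[X²] = 0.333333·12.6936 + 0.333333·31.6667 + 0.333333·46.2336 = 30.198.
Var(X) = E[X²] − (E[X])² = 30.198 − 25 = 5.19796.

5.1980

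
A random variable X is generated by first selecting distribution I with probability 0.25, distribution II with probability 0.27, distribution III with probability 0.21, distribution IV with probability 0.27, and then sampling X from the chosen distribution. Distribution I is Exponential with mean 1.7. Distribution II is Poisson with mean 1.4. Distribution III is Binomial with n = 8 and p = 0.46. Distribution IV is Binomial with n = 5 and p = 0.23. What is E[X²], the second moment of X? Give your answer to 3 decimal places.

6.210

For each component E[X²] = Var + (mean)², giving I: 5.78; II: 3.36; III: 15.5296; IV: 2.208.
Overall E[X²] = 0.25·5.78 + 0.27·3.36 + 0.21·15.5296 + 0.27·2.208 = 6.20958.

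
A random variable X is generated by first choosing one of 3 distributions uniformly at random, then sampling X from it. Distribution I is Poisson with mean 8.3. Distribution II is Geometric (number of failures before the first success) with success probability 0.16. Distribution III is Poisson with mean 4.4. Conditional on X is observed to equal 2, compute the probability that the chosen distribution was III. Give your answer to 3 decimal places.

0.495

Likelihoods P(X=2 | ·): I: 0.00856016; II: 0.112896; III: 0.118845.
Posterior ∝ prior × likelihood. Numerator for III: 0.333333·0.118845 = 0.0396149.
Normalizing constant: 0.333333·0.00856016 + 0.333333·0.112896 + 0.333333·0.118845 = 0.0801003.
P(III | observation) = 0.0396149 / 0.0801003 = 0.494566.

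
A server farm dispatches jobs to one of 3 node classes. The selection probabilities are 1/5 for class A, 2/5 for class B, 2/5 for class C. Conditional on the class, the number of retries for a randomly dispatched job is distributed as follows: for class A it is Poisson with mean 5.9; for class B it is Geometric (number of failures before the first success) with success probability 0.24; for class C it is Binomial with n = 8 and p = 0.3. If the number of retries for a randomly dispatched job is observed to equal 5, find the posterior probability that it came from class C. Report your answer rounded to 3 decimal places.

Likelihoods P(X=5 | ·): A: 0.163208; B: 0.0608526; C: 0.0466754.
Posterior ∝ prior × likelihood. Numerator for C: 0.4·0.0466754 = 0.0186702.
Normalizing constant: 0.2·0.163208 + 0.4·0.0608526 + 0.4·0.0466754 = 0.0756528.
P(C | observation) = 0.0186702 / 0.0756528 = 0.246788.

0.247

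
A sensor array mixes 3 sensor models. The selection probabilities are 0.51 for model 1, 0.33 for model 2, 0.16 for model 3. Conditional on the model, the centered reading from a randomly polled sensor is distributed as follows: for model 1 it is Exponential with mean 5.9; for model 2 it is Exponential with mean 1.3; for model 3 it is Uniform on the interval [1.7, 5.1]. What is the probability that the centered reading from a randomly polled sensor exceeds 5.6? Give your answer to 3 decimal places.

Conditional on each model, P(X > 5.6): 1: 0.387069; 2: 0.0134646; 3: 0.
By total probability, P(X > 5.6) = 0.51·0.387069 + 0.33·0.0134646 + 0.16·0 = 0.201848.

0.202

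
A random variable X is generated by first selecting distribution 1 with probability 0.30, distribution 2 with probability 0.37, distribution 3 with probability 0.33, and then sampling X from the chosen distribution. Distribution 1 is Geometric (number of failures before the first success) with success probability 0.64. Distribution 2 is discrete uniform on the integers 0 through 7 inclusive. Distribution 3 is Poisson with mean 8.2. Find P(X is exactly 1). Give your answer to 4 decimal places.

Conditional on each component, P(X = 1): 1: 0.2304; 2: 0.125; 3: 0.00225216.
By total probability, P(X = 1) = 0.3·0.2304 + 0.37·0.125 + 0.33·0.00225216 = 0.116113.

0.1161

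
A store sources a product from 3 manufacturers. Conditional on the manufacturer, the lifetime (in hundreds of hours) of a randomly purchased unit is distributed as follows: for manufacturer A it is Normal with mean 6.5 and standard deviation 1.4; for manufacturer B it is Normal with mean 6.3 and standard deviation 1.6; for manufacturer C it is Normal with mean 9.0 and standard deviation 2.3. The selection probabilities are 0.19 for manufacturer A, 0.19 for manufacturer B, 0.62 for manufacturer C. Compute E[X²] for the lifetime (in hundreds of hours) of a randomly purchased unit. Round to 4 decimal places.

69.9272

For each component E[X²] = Var + (mean)², giving A: 44.21; B: 42.25; C: 86.29.
Overall E[X²] = 0.19·44.21 + 0.19·42.25 + 0.62·86.29 = 69.9272.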